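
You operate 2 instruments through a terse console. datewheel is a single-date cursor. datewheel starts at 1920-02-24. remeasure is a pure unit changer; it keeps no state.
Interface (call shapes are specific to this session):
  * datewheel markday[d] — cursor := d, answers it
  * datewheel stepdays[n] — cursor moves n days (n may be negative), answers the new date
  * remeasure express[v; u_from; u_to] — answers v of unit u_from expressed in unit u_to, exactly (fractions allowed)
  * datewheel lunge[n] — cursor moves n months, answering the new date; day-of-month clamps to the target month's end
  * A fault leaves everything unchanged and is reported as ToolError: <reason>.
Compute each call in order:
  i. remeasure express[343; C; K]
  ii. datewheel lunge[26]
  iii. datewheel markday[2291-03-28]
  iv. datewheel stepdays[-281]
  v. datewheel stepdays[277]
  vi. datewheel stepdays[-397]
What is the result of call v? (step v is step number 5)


// remeasure express(343, C, K) : 12323/20
// datewheel lunge(26) : 1922-04-24
// datewheel markday(2291-03-28) : 2291-03-28
// datewheel stepdays(-281) : 2290-06-20
// datewheel stepdays(277) : 2291-03-24
// datewheel stepdays(-397) : 2290-02-20

Answer: 2291-03-24


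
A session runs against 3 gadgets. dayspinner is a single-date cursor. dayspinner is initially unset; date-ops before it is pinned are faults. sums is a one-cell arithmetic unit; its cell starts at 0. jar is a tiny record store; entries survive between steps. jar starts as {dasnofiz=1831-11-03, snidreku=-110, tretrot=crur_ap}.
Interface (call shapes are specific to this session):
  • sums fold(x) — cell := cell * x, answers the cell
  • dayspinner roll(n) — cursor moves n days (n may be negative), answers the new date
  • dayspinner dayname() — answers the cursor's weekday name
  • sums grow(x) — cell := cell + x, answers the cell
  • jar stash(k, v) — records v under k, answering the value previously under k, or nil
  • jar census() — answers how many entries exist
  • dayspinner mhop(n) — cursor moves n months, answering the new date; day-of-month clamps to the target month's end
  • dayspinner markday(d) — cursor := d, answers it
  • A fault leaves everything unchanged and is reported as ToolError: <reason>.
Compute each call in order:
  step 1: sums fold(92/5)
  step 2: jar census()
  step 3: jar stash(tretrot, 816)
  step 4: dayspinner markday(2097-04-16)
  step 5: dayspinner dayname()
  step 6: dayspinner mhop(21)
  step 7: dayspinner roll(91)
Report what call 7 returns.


Answer: 2099-04-17

Derivation:
% sums fold(x=92/5) -> 0
% jar census() -> 3
% jar stash(k=tretrot, v=816) -> crur_ap
% dayspinner markday(d=2097-04-16) -> 2097-04-16
% dayspinner dayname() -> Tuesday
% dayspinner mhop(n=21) -> 2099-01-16
% dayspinner roll(n=91) -> 2099-04-17


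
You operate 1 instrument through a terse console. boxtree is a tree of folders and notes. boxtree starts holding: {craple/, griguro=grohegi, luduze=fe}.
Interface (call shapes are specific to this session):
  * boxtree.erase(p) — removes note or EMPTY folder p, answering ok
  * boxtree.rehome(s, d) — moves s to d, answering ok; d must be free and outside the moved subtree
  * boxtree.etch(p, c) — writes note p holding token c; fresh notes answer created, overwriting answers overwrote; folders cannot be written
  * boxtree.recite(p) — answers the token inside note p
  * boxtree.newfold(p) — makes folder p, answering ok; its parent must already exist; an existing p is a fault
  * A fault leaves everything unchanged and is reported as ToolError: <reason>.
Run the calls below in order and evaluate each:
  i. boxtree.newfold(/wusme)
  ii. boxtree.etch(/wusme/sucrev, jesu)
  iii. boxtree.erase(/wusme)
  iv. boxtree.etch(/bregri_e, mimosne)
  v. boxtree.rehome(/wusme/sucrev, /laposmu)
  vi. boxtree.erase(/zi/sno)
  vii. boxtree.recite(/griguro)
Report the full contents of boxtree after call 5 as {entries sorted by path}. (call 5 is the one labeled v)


# 1. boxtree.newfold(/wusme) -> ok
# 2. boxtree.etch(/wusme/sucrev, jesu) -> created
# 3. boxtree.erase(/wusme) -> ToolError: not empty
# 4. boxtree.etch(/bregri_e, mimosne) -> created
# 5. boxtree.rehome(/wusme/sucrev, /laposmu) -> ok
# 6. boxtree.erase(/zi/sno) -> ToolError: not found
# 7. boxtree.recite(/griguro) -> grohegi

Answer: {bregri_e=mimosne, craple/, griguro=grohegi, laposmu=jesu, luduze=fe, wusme/}


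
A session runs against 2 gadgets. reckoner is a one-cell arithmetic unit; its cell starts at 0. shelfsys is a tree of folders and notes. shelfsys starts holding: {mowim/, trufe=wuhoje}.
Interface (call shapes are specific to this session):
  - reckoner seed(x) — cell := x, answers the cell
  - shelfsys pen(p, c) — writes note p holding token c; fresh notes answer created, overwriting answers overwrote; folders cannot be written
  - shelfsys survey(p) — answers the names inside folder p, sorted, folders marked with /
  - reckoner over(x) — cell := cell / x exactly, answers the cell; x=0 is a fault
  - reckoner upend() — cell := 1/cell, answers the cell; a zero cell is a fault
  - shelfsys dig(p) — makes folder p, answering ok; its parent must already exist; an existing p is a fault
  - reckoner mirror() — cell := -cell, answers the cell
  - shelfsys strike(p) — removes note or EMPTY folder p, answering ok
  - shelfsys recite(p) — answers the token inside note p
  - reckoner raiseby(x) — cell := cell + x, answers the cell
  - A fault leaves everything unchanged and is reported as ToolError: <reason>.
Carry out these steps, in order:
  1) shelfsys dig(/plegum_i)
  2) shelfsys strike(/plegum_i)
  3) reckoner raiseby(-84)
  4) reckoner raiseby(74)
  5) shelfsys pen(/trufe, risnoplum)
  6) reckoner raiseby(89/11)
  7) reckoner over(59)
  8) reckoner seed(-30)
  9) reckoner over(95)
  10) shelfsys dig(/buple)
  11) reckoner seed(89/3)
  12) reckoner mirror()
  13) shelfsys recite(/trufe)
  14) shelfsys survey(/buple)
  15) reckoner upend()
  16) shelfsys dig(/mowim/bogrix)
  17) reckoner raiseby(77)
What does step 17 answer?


Answer: 6850/89

Derivation:
>> shelfsys dig(p='/plegum_i')
<< ok
>> shelfsys strike(p='/plegum_i')
<< ok
>> reckoner raiseby(x='-84')
<< -84
>> reckoner raiseby(x='74')
<< -10
>> shelfsys pen(p='/trufe', c='risnoplum')
<< overwrote
>> reckoner raiseby(x='89/11')
<< -21/11
>> reckoner over(x='59')
<< -21/649
>> reckoner seed(x='-30')
<< -30
>> reckoner over(x='95')
<< -6/19
>> shelfsys dig(p='/buple')
<< ok
>> reckoner seed(x='89/3')
<< 89/3
>> reckoner mirror()
<< -89/3
>> shelfsys recite(p='/trufe')
<< risnoplum
>> shelfsys survey(p='/buple')
<< []
>> reckoner upend()
<< -3/89
>> shelfsys dig(p='/mowim/bogrix')
<< ok
>> reckoner raiseby(x='77')
<< 6850/89


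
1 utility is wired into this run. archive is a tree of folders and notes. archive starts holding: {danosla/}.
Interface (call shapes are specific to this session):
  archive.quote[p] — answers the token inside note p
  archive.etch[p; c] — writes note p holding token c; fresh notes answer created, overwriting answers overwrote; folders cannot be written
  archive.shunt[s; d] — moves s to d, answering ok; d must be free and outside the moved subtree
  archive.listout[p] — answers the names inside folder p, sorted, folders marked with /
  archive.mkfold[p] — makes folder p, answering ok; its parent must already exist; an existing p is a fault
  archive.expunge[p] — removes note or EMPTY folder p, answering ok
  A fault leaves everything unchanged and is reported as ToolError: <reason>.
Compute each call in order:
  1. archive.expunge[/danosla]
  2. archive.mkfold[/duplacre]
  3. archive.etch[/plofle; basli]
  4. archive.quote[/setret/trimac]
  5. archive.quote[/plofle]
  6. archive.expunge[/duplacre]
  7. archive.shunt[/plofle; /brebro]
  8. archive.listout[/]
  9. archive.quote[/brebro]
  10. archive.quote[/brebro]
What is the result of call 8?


Answer: [brebro]

Derivation:
·→ archive.expunge(p→/danosla)
·← ok
·→ archive.mkfold(p→/duplacre)
·← ok
·→ archive.etch(p→/plofle, c→basli)
·← created
·→ archive.quote(p→/setret/trimac)
·← ToolError: not found
·→ archive.quote(p→/plofle)
·← basli
·→ archive.expunge(p→/duplacre)
·← ok
·→ archive.shunt(s→/plofle, d→/brebro)
·← ok
·→ archive.listout(p→/)
·← [brebro]
·→ archive.quote(p→/brebro)
·← basli
·→ archive.quote(p→/brebro)
·← basli


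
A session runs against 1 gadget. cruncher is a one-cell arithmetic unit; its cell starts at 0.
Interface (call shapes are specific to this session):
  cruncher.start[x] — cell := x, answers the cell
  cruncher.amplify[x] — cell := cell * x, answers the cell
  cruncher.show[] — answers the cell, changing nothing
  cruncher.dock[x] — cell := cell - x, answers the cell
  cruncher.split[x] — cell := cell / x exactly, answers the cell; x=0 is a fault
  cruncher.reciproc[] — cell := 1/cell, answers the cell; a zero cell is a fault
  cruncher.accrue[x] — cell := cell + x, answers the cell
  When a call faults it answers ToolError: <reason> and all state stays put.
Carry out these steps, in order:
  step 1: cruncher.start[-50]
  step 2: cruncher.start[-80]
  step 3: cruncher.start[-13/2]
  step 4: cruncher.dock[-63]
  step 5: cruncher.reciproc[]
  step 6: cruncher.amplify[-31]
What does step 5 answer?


I call cruncher.start with x→-50, and see -50.
I call cruncher.start with x→-80: -80.
Next I call cruncher.start with x→-13/2, → -13/2.
I invoke cruncher.dock with x→-63, yielding 113/2.
I use cruncher.reciproc, giving 2/113.
I call cruncher.amplify with x→-31, and observe -62/113.

Answer: 2/113


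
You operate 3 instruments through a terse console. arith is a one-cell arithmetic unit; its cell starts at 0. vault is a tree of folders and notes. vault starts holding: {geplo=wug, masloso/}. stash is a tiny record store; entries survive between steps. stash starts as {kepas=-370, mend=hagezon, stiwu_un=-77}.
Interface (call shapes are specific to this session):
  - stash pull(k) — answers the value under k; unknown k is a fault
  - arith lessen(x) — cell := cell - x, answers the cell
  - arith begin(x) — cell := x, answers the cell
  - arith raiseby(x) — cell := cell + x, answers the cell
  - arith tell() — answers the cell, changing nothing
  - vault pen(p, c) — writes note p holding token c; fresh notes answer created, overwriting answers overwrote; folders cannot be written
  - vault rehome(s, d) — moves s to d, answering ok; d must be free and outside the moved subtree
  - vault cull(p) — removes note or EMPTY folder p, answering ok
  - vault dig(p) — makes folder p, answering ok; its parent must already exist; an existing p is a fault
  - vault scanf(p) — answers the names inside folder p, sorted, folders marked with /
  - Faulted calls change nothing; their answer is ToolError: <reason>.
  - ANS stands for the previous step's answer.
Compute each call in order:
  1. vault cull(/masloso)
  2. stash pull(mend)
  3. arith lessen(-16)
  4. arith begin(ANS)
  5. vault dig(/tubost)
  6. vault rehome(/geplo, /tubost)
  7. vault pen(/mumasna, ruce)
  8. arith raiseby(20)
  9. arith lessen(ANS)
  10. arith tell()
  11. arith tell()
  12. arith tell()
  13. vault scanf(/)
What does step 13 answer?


Answer: [geplo, mumasna, tubost/]

Derivation:
Next I call vault cull with p='/masloso', and see ok.
Then stash pull with k='mend', yielding hagezon.
I try arith lessen with x='-16', — result: 16.
I call arith begin with x='ANS', giving 16.
Invoking vault dig with p='/tubost', and observe ok.
Using vault rehome with s='/geplo', d='/tubost', and get ToolError: exists.
Calling vault pen with p='/mumasna', c='ruce': created.
Using arith raiseby with x='20': 36.
Now I run arith lessen with x='ANS', → 0.
I try arith tell(), giving 0.
I invoke arith tell(), giving 0.
I run arith tell: 0.
Calling vault scanf with p='/', → [geplo, mumasna, tubost/].


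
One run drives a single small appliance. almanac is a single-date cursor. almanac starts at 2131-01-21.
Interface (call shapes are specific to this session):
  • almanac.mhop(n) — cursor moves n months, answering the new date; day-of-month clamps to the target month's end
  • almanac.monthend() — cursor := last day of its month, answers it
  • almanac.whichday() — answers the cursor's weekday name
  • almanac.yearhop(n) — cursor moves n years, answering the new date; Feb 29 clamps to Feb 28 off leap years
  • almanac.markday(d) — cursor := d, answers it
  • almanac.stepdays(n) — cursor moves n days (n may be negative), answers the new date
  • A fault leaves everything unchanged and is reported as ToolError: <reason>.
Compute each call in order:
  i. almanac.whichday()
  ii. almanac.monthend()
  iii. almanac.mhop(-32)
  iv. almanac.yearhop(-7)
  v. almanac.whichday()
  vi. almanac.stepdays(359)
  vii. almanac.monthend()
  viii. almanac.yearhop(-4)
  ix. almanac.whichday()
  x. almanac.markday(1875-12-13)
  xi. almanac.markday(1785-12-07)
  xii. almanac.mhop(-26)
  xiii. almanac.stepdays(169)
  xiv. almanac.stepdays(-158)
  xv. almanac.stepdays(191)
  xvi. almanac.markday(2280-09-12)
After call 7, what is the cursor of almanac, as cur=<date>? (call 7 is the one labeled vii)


→ almanac.whichday()
← Sunday
→ almanac.monthend()
← 2131-01-31
→ almanac.mhop(n=-32)
← 2128-05-31
→ almanac.yearhop(n=-7)
← 2121-05-31
→ almanac.whichday()
← Saturday
→ almanac.stepdays(n=359)
← 2122-05-25
→ almanac.monthend()
← 2122-05-31
→ almanac.yearhop(n=-4)
← 2118-05-31
→ almanac.whichday()
← Tuesday
→ almanac.markday(d=1875-12-13)
← 1875-12-13
→ almanac.markday(d=1785-12-07)
← 1785-12-07
→ almanac.mhop(n=-26)
← 1783-10-07
→ almanac.stepdays(n=169)
← 1784-03-24
→ almanac.stepdays(n=-158)
← 1783-10-18
→ almanac.stepdays(n=191)
← 1784-04-26
→ almanac.markday(d=2280-09-12)
← 2280-09-12

Answer: cur=2122-05-31


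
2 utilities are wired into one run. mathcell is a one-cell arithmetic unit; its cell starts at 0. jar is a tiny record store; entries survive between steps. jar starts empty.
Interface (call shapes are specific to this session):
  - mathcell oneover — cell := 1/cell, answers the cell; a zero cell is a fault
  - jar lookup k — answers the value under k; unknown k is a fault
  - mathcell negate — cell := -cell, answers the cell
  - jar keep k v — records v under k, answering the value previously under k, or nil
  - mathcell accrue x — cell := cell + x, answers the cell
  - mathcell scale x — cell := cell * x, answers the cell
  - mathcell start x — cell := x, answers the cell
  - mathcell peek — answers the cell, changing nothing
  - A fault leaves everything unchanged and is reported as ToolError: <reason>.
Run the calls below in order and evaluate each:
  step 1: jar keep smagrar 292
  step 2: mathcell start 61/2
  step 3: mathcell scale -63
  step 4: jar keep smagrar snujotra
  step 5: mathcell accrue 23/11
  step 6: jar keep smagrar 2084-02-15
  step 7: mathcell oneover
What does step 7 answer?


Using jar keep passing k='smagrar', v='292', and get nil.
I use mathcell start passing x='61/2': 61/2.
Then mathcell scale passing x='-63', — result: -3843/2.
Calling jar keep passing k='smagrar', v='snujotra', and observe 292.
I try mathcell accrue passing x='23/11', and observe -42227/22.
Invoking jar keep passing k='smagrar', v='2084-02-15', yielding snujotra.
Invoking mathcell oneover(), and observe -22/42227.

Answer: -22/42227


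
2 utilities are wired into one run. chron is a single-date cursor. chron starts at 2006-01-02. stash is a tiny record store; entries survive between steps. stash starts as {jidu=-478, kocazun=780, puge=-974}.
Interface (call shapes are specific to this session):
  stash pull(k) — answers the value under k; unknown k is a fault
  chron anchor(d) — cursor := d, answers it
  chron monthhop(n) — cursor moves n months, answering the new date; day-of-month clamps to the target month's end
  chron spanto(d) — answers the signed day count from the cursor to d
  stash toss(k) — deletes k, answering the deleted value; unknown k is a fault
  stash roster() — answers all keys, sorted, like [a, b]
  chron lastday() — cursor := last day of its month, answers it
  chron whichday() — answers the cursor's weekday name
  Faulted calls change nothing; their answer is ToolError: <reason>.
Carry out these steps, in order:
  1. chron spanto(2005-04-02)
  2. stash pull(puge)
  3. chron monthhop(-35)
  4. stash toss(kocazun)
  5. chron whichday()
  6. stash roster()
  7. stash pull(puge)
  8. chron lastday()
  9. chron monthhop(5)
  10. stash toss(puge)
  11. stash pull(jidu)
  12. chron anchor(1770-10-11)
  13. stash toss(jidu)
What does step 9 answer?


# 1. chron spanto(d: 2005-04-02) ~> -275
# 2. stash pull(k: puge) ~> -974
# 3. chron monthhop(n: -35) ~> 2003-02-02
# 4. stash toss(k: kocazun) ~> 780
# 5. chron whichday() ~> Sunday
# 6. stash roster() ~> [jidu, puge]
# 7. stash pull(k: puge) ~> -974
# 8. chron lastday() ~> 2003-02-28
# 9. chron monthhop(n: 5) ~> 2003-07-28
# 10. stash toss(k: puge) ~> -974
# 11. stash pull(k: jidu) ~> -478
# 12. chron anchor(d: 1770-10-11) ~> 1770-10-11
# 13. stash toss(k: jidu) ~> -478

Answer: 2003-07-28


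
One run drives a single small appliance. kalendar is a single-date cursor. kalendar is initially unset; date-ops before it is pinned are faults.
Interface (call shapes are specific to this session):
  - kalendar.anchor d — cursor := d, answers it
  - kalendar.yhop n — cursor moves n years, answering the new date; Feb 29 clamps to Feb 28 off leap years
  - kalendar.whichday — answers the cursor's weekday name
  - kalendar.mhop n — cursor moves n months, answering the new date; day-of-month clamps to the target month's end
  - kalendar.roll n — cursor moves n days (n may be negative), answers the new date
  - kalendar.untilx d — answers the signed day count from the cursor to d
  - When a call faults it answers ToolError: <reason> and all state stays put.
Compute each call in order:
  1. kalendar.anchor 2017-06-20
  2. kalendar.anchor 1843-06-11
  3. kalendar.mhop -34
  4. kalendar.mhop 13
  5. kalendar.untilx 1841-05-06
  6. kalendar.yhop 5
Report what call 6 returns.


>> anchor(d=2017-06-20)
<< 2017-06-20
>> anchor(d=1843-06-11)
<< 1843-06-11
>> mhop(n=-34)
<< 1840-08-11
>> mhop(n=13)
<< 1841-09-11
>> untilx(d=1841-05-06)
<< -128
>> yhop(n=5)
<< 1846-09-11

Answer: 1846-09-11


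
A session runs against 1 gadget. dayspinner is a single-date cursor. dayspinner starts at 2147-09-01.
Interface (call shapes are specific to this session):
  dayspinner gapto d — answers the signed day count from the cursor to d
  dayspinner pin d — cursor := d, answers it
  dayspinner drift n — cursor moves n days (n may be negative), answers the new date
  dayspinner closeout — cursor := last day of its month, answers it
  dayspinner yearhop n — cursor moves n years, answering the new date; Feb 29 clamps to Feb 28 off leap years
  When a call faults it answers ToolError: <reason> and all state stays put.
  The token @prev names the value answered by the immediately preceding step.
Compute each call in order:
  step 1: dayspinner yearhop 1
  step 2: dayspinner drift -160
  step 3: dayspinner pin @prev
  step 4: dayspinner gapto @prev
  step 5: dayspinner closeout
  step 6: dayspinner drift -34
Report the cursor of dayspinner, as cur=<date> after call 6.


Answer: cur=2148-02-26

Derivation:
I run dayspinner yearhop using n=1, and see 2148-09-01.
Then dayspinner drift using n=-160, → 2148-03-25.
Using dayspinner pin using d=@prev, and observe 2148-03-25.
Using dayspinner gapto using d=@prev, giving 0.
Next I call dayspinner closeout(): 2148-03-31.
Using dayspinner drift using n=-34, — result: 2148-02-26.


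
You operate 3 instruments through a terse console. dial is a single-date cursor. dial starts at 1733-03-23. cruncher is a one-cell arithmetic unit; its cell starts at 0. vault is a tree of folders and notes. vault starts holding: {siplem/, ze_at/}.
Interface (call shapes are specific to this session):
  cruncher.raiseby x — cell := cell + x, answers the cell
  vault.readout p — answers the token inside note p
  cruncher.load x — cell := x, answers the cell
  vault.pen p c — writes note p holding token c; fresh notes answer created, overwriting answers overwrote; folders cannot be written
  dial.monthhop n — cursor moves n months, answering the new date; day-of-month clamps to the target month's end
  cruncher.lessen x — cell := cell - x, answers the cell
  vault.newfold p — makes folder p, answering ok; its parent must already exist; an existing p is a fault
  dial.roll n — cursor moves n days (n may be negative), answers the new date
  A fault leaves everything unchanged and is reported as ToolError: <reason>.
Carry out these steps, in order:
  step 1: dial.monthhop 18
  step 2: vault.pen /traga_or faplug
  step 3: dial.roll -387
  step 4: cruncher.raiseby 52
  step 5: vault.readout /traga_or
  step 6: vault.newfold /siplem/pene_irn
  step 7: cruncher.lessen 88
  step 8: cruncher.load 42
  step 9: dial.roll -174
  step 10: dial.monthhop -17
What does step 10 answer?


Act: dial.monthhop[18]
Obs: 1734-09-23
Act: vault.pen[/traga_or; faplug]
Obs: created
Act: dial.roll[-387]
Obs: 1733-09-01
Act: cruncher.raiseby[52]
Obs: 52
Act: vault.readout[/traga_or]
Obs: faplug
Act: vault.newfold[/siplem/pene_irn]
Obs: ok
Act: cruncher.lessen[88]
Obs: -36
Act: cruncher.load[42]
Obs: 42
Act: dial.roll[-174]
Obs: 1733-03-11
Act: dial.monthhop[-17]
Obs: 1731-10-11

Answer: 1731-10-11


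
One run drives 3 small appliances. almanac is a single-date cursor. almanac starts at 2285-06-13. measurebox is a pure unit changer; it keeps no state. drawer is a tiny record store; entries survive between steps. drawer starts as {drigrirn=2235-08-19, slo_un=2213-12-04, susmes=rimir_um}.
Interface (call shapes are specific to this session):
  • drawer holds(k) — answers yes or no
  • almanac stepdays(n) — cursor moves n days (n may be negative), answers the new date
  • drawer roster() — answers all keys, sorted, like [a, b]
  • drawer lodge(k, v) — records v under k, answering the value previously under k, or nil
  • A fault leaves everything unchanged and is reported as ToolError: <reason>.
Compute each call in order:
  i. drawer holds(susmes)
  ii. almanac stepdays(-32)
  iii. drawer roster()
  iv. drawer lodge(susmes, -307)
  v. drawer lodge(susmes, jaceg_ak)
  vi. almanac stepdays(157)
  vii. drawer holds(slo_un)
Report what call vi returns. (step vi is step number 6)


-- 1. drawer holds(k: susmes) : yes
-- 2. almanac stepdays(n: -32) : 2285-05-12
-- 3. drawer roster() : [drigrirn, slo_un, susmes]
-- 4. drawer lodge(k: susmes, v: -307) : rimir_um
-- 5. drawer lodge(k: susmes, v: jaceg_ak) : -307
-- 6. almanac stepdays(n: 157) : 2285-10-16
-- 7. drawer holds(k: slo_un) : yes

Answer: 2285-10-16


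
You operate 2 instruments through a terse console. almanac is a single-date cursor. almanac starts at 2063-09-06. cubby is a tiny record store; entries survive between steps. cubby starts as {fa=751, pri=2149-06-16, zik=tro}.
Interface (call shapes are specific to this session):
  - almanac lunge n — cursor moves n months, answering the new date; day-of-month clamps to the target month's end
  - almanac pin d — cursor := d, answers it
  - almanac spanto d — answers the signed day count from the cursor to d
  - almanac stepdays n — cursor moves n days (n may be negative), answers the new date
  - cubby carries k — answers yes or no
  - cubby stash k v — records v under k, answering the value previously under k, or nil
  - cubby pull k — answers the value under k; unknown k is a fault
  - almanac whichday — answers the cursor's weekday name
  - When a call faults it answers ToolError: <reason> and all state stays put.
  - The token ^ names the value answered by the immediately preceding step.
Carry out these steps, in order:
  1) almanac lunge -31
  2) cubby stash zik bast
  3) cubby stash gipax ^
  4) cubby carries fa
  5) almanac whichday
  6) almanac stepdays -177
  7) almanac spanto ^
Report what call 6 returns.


% almanac lunge(n=-31) -> 2061-02-06
% cubby stash(k=zik, v=bast) -> tro
% cubby stash(k=gipax, v=^) -> nil
% cubby carries(k=fa) -> yes
% almanac whichday() -> Sunday
% almanac stepdays(n=-177) -> 2060-08-13
% almanac spanto(d=^) -> 0

Answer: 2060-08-13


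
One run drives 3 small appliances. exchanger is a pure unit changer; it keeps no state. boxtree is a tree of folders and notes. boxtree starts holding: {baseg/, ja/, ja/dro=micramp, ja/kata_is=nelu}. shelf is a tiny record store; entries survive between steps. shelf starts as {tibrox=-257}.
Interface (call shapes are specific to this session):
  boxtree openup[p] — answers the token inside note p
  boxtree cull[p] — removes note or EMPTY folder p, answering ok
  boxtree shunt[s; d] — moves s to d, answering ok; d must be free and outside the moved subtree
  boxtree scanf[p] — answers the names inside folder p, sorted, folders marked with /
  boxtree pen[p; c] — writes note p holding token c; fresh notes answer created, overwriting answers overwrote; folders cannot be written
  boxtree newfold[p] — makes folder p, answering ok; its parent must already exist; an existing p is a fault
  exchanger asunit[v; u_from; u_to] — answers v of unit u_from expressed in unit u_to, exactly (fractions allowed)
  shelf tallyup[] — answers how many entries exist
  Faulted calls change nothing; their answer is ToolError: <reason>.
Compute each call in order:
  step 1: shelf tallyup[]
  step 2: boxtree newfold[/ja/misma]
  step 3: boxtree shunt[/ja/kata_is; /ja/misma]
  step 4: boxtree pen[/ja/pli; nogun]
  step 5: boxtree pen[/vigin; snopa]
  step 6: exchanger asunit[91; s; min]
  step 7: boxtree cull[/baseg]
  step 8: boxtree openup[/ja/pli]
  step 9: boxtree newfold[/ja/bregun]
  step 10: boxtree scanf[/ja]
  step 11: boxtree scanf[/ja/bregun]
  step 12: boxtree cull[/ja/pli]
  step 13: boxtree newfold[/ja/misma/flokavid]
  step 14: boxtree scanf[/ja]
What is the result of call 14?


% shelf tallyup
  1
% boxtree newfold /ja/misma
  ok
% boxtree shunt /ja/kata_is /ja/misma
  ToolError: exists
% boxtree pen /ja/pli nogun
  created
% boxtree pen /vigin snopa
  created
% exchanger asunit 91 s min
  91/60
% boxtree cull /baseg
  ok
% boxtree openup /ja/pli
  nogun
% boxtree newfold /ja/bregun
  ok
% boxtree scanf /ja
  [bregun/, dro, kata_is, misma/, pli]
% boxtree scanf /ja/bregun
  []
% boxtree cull /ja/pli
  ok
% boxtree newfold /ja/misma/flokavid
  ok
% boxtree scanf /ja
  [bregun/, dro, kata_is, misma/]

Answer: [bregun/, dro, kata_is, misma/]


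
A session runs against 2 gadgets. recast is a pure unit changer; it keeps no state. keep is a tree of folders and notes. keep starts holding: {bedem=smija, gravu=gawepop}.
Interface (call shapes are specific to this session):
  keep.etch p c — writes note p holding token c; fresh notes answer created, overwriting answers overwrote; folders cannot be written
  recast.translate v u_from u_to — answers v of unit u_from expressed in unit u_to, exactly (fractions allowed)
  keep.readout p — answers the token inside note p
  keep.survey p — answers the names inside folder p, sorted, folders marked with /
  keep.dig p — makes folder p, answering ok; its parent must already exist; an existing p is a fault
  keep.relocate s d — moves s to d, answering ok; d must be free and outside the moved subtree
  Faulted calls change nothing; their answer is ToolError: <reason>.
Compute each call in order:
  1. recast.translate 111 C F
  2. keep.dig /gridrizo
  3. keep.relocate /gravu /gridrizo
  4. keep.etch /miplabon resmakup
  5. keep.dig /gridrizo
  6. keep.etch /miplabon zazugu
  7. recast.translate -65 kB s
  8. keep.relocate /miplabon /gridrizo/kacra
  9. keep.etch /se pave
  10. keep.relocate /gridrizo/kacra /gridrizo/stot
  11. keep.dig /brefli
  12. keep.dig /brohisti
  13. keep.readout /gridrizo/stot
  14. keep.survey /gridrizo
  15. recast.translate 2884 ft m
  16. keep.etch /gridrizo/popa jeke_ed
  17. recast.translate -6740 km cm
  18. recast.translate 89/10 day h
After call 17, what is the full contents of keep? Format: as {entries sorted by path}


Answer: {bedem=smija, brefli/, brohisti/, gravu=gawepop, gridrizo/, gridrizo/popa=jeke_ed, gridrizo/stot=zazugu, se=pave}

Derivation:
;; 1. translate(v: 111, u_from: C, u_to: F) ~> 1159/5
;; 2. dig(p: /gridrizo) ~> ok
;; 3. relocate(s: /gravu, d: /gridrizo) ~> ToolError: exists
;; 4. etch(p: /miplabon, c: resmakup) ~> created
;; 5. dig(p: /gridrizo) ~> ToolError: exists
;; 6. etch(p: /miplabon, c: zazugu) ~> overwrote
;; 7. translate(v: -65, u_from: kB, u_to: s) ~> ToolError: incompatible units
;; 8. relocate(s: /miplabon, d: /gridrizo/kacra) ~> ok
;; 9. etch(p: /se, c: pave) ~> created
;; 10. relocate(s: /gridrizo/kacra, d: /gridrizo/stot) ~> ok
;; 11. dig(p: /brefli) ~> ok
;; 12. dig(p: /brohisti) ~> ok
;; 13. readout(p: /gridrizo/stot) ~> zazugu
;; 14. survey(p: /gridrizo) ~> [stot]
;; 15. translate(v: 2884, u_from: ft, u_to: m) ~> 549402/625
;; 16. etch(p: /gridrizo/popa, c: jeke_ed) ~> created
;; 17. translate(v: -6740, u_from: km, u_to: cm) ~> -674000000
;; 18. translate(v: 89/10, u_from: day, u_to: h) ~> 1068/5


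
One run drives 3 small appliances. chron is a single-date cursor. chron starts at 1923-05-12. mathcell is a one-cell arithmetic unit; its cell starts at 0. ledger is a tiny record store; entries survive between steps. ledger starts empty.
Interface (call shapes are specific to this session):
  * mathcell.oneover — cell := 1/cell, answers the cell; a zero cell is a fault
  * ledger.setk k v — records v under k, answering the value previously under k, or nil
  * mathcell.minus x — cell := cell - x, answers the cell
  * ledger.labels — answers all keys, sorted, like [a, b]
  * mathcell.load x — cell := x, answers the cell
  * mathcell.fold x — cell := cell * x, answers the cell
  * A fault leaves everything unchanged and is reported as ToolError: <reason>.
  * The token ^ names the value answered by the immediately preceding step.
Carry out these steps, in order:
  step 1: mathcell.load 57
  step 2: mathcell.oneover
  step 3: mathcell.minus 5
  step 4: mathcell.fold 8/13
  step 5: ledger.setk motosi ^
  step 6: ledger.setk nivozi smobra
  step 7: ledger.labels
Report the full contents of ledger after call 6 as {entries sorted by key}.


-> load(x: 57)
<- 57
-> oneover()
<- 1/57
-> minus(x: 5)
<- -284/57
-> fold(x: 8/13)
<- -2272/741
-> setk(k: motosi, v: ^)
<- nil
-> setk(k: nivozi, v: smobra)
<- nil
-> labels()
<- [motosi, nivozi]

Answer: {motosi=-2272/741, nivozi=smobra}


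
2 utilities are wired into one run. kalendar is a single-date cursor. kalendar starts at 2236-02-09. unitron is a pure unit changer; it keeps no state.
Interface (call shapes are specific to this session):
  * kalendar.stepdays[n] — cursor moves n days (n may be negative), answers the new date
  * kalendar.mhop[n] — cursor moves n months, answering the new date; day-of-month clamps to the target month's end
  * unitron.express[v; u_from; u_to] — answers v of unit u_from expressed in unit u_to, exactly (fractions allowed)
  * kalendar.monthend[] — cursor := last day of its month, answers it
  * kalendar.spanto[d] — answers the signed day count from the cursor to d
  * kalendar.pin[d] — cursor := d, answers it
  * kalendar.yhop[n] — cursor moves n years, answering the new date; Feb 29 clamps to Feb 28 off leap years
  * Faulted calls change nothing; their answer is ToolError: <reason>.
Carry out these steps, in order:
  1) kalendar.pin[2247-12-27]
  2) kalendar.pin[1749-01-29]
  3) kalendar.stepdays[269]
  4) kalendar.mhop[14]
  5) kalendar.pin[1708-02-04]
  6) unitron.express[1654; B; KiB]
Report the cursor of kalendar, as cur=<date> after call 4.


> pin d='2247-12-27'
:: 2247-12-27
> pin d='1749-01-29'
:: 1749-01-29
> stepdays n='269'
:: 1749-10-25
> mhop n='14'
:: 1750-12-25
> pin d='1708-02-04'
:: 1708-02-04
> express v='1654' u_from='B' u_to='KiB'
:: 827/512

Answer: cur=1750-12-25


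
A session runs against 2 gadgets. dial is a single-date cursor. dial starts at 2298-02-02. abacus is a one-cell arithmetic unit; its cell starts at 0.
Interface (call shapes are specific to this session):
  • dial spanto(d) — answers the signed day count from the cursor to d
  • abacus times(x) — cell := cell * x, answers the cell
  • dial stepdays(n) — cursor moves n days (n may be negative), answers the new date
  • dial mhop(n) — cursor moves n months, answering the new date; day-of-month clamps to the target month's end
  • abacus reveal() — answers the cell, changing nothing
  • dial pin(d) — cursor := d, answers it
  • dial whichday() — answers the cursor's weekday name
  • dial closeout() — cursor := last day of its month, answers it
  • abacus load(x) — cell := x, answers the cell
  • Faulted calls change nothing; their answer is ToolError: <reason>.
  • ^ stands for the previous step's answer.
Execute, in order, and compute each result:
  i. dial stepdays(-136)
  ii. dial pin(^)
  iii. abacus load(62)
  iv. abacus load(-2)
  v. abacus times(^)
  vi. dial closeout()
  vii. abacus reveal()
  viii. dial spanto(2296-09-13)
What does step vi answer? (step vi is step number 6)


I use dial stepdays using -136, and get 2297-09-19.
I try dial pin using ^, — result: 2297-09-19.
I invoke abacus load using 62, and get 62.
Using abacus load using -2: -2.
Invoking abacus times using ^, → 4.
Now I run dial closeout, giving 2297-09-30.
Calling abacus reveal, giving 4.
Using dial spanto using 2296-09-13: -382.

Answer: 2297-09-30


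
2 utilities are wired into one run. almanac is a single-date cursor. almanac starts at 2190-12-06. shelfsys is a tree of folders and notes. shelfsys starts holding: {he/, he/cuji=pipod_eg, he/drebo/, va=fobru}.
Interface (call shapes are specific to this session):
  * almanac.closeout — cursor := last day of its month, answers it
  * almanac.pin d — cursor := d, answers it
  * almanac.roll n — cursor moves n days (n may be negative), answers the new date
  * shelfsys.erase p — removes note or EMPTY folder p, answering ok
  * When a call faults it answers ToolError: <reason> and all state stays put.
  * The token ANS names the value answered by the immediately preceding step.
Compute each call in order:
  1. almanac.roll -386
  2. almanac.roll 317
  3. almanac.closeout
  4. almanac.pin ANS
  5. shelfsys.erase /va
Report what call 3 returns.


> almanac.roll n='-386'
:: 2189-11-15
> almanac.roll n='317'
:: 2190-09-28
> almanac.closeout
:: 2190-09-30
> almanac.pin d='ANS'
:: 2190-09-30
> shelfsys.erase p='/va'
:: ok

Answer: 2190-09-30


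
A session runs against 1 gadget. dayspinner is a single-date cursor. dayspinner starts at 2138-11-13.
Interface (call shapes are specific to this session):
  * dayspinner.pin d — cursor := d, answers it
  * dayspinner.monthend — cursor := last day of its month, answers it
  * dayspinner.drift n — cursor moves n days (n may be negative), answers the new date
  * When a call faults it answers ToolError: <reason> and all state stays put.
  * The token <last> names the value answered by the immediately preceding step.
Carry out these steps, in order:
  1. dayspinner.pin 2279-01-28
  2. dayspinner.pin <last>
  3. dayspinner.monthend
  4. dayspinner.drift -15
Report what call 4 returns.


Answer: 2279-01-16

Derivation:
I invoke pin passing d→2279-01-28, and get 2279-01-28.
Now I run pin passing d→<last>, and see 2279-01-28.
I invoke monthend(), which returns 2279-01-31.
I call drift passing n→-15, and get 2279-01-16.


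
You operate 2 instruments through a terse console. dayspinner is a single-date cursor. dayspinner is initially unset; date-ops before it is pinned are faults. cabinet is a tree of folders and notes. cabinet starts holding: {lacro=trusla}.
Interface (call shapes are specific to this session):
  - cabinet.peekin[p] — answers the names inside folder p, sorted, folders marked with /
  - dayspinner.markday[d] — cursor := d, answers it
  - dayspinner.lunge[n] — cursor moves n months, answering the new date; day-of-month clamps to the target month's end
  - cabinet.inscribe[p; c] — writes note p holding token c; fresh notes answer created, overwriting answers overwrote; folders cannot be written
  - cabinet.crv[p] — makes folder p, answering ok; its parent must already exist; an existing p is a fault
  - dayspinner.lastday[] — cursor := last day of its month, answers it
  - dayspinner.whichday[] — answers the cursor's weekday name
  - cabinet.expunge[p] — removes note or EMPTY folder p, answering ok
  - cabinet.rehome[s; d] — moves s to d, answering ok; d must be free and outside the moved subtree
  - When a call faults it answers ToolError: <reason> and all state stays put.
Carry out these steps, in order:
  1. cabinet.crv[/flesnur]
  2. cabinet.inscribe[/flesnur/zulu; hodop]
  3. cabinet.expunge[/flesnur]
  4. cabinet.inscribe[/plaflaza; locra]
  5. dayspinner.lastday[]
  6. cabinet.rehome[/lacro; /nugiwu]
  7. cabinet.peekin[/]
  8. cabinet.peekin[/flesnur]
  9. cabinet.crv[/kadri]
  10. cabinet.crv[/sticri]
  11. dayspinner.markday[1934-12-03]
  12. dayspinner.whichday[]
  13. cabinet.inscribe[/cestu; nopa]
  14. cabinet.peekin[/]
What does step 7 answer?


Answer: [flesnur/, nugiwu, plaflaza]

Derivation:
[in] crv p: /flesnur
= ok
[in] inscribe p: /flesnur/zulu c: hodop
= created
[in] expunge p: /flesnur
= ToolError: not empty
[in] inscribe p: /plaflaza c: locra
= created
[in] lastday
= ToolError: no date set
[in] rehome s: /lacro d: /nugiwu
= ok
[in] peekin p: /
= [flesnur/, nugiwu, plaflaza]
[in] peekin p: /flesnur
= [zulu]
[in] crv p: /kadri
= ok
[in] crv p: /sticri
= ok
[in] markday d: 1934-12-03
= 1934-12-03
[in] whichday
= Monday
[in] inscribe p: /cestu c: nopa
= created
[in] peekin p: /
= [cestu, flesnur/, kadri/, nugiwu, plaflaza, sticri/]


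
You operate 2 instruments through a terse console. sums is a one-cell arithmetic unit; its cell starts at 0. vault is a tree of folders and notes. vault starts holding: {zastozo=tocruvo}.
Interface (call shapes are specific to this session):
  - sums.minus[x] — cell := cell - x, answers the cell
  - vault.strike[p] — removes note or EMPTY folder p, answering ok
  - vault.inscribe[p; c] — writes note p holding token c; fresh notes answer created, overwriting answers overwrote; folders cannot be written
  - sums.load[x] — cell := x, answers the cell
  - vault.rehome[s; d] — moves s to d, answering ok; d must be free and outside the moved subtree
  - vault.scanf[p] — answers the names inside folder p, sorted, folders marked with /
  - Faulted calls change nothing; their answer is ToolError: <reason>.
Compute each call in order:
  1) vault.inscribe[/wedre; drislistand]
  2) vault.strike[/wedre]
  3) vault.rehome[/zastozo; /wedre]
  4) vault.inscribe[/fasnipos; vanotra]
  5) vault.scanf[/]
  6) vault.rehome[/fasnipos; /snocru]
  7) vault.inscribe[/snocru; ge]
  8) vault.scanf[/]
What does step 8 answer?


Answer: [snocru, wedre]

Derivation:
;; 1. vault.inscribe(p='/wedre', c='drislistand') => created
;; 2. vault.strike(p='/wedre') => ok
;; 3. vault.rehome(s='/zastozo', d='/wedre') => ok
;; 4. vault.inscribe(p='/fasnipos', c='vanotra') => created
;; 5. vault.scanf(p='/') => [fasnipos, wedre]
;; 6. vault.rehome(s='/fasnipos', d='/snocru') => ok
;; 7. vault.inscribe(p='/snocru', c='ge') => overwrote
;; 8. vault.scanf(p='/') => [snocru, wedre]


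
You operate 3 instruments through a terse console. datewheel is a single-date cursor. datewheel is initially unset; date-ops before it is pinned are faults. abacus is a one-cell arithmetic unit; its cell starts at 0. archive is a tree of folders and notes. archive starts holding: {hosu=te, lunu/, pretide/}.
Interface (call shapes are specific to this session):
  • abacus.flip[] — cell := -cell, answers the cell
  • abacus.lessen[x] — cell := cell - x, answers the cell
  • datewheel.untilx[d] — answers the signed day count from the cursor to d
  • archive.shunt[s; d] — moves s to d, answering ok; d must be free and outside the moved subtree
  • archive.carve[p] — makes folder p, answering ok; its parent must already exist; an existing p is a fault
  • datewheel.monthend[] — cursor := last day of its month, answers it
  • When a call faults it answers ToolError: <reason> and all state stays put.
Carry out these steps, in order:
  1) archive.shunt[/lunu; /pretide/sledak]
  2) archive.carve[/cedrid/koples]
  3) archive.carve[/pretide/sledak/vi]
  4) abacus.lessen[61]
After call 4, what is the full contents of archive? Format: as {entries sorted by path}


Answer: {hosu=te, pretide/, pretide/sledak/, pretide/sledak/vi/}

Derivation:
-- shunt(s='/lunu', d='/pretide/sledak') ~> ok
-- carve(p='/cedrid/koples') ~> ToolError: no parent
-- carve(p='/pretide/sledak/vi') ~> ok
-- lessen(x='61') ~> -61
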